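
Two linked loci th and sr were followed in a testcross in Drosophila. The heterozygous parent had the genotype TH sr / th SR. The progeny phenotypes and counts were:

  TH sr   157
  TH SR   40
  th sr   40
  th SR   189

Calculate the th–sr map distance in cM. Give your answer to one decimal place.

18.8 cM

The recombinant classes are TH SR and th sr: 40 + 40 = 80.
Recombination frequency = 80/426 = 0.1878 ≈ 18.8%, i.e. 18.8 cM.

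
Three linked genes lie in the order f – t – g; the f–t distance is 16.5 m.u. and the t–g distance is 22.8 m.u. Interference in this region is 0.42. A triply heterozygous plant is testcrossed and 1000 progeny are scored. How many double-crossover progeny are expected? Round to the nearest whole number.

Map distances give recombination frequencies of 0.165 and 0.228 for the two intervals.
With interference 0.42 (so coincidence = 0.58), expected double-crossover frequency = 0.165 × 0.228 × 0.58 = 0.02182.
Expected number = 0.02182 × 1000 = 21.82 ≈ 22.

22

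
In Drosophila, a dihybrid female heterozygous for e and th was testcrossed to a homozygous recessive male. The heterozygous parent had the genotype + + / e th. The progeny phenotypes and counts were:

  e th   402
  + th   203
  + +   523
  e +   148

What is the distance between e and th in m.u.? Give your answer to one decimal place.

27.5 m.u.

The recombinant classes are + th and e +: 203 + 148 = 351.
Recombination frequency = 351/1276 = 0.2751 ≈ 27.5%, i.e. 27.5 m.u.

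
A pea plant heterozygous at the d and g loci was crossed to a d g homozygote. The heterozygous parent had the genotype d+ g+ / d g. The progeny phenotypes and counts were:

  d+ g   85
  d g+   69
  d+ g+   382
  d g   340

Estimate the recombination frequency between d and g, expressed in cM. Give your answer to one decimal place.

17.6 cM

The recombinant classes are d+ g and d g+: 85 + 69 = 154.
Recombination frequency = 154/876 = 0.1758 ≈ 17.6%, i.e. 17.6 cM.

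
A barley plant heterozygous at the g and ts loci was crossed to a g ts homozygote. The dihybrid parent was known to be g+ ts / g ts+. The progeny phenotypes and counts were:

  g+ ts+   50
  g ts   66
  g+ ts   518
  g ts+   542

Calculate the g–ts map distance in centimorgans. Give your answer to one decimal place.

The recombinant classes are g+ ts+ and g ts: 50 + 66 = 116.
Recombination frequency = 116/1176 = 0.0986 ≈ 9.9%, i.e. 9.9 centimorgans.

9.9 centimorgans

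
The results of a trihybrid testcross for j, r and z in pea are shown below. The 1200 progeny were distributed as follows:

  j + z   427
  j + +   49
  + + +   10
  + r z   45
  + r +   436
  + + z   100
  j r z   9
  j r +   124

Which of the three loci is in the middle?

The two most frequent reciprocal classes, + r + and j + z, are the parental types, so the F1 was + r + / j + z.
The two rarest classes, + + + and j r z, are the double crossovers. Comparing them with the parentals, only the r allele has switched, so r is the middle locus and the order is j – r – z.

r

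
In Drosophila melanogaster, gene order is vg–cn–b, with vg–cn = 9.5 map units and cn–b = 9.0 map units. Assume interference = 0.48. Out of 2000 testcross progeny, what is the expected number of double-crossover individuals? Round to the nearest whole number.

9

Map distances give recombination frequencies of 0.095 and 0.090 for the two intervals.
With interference 0.48 (so coincidence = 0.52), expected double-crossover frequency = 0.095 × 0.090 × 0.52 = 0.00445.
Expected number = 0.00445 × 2000 = 8.89 ≈ 9.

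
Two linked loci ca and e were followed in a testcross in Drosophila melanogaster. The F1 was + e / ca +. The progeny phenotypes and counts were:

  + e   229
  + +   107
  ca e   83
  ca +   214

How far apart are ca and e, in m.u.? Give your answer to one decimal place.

30.0 m.u.

The recombinant classes are + + and ca e: 107 + 83 = 190.
Recombination frequency = 190/633 = 0.3002 ≈ 30.0%, i.e. 30.0 m.u.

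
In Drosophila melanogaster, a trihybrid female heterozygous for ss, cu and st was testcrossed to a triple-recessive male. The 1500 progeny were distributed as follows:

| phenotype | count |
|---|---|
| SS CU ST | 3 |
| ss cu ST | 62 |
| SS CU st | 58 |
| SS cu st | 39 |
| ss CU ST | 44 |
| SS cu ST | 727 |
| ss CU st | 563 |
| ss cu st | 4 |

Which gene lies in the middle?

cu

The two most frequent reciprocal classes, SS cu ST and ss CU st, are the parental types, so the F1 was SS cu ST / ss CU st.
The two rarest classes, SS CU ST and ss cu st, are the double crossovers. Comparing them with the parentals, only the cu allele has switched, so cu is the middle locus and the order is st – cu – ss.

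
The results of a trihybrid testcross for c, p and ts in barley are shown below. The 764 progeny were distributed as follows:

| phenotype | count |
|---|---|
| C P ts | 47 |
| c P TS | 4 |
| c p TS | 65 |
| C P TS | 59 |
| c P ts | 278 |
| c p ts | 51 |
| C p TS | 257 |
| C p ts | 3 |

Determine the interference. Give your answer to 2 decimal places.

The two most frequent reciprocal classes, C p TS and c P ts, are the parental types, so the F1 was C p TS / c P ts.
The two rarest classes, C p ts and c P TS, are the double crossovers. Comparing them with the parentals, only the ts allele has switched, so ts is the middle locus and the order is p – ts – c.
p–ts: (110 + 7)/764 = 0.1531; ts–c: (112 + 7)/764 = 0.1558.
Expected DCO frequency = 0.1531 × 0.1558 ≈ 0.02385; observed = 7/764 ≈ 0.00916.
Coefficient of coincidence = 0.00916/0.02385 ≈ 0.38; interference = 1 − 0.38 = 0.62.

0.62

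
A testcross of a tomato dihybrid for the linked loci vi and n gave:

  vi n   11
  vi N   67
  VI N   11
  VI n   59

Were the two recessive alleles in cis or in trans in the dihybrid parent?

The two most frequent classes are VI n (59) and vi N (67); these are the parental (non-recombinant) types.
So the F1 carried VI n on one chromosome and vi N on the other — the recessive alleles are on opposite chromosomes (trans / repulsion).

trans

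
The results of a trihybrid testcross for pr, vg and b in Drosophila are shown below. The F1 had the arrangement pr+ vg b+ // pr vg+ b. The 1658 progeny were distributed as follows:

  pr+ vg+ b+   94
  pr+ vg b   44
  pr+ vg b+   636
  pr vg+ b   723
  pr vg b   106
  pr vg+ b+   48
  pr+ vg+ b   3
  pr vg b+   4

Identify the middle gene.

The two rarest classes, pr vg b+ and pr+ vg+ b, are the double crossovers. Comparing them with the parentals, only the pr allele has switched, so pr is the middle locus and the order is b – pr – vg.

pr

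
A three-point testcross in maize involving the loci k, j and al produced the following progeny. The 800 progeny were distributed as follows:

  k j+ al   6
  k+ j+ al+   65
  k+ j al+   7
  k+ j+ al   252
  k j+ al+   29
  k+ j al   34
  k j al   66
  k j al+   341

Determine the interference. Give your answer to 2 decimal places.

The two most frequent reciprocal classes, k+ j+ al and k j al+, are the parental types, so the F1 was k+ j+ al / k j al+.
The two rarest classes, k j+ al and k+ j al+, are the double crossovers. Comparing them with the parentals, only the k allele has switched, so k is the middle locus and the order is j – k – al.
j–k: (63 + 13)/800 = 0.0950; k–al: (131 + 13)/800 = 0.1800.
Expected DCO frequency = 0.0950 × 0.1800 ≈ 0.01710; observed = 13/800 ≈ 0.01625.
Coefficient of coincidence = 0.01625/0.01710 ≈ 0.95; interference = 1 − 0.95 = 0.05.

0.05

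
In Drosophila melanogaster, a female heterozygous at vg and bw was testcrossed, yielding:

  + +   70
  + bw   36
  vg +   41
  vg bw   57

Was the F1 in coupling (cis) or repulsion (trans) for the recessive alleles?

cis

The two most frequent classes are + + (70) and vg bw (57); these are the parental (non-recombinant) types.
So the F1 carried + + on one chromosome and vg bw on the other — the recessive alleles are on the same chromosome (cis / coupling).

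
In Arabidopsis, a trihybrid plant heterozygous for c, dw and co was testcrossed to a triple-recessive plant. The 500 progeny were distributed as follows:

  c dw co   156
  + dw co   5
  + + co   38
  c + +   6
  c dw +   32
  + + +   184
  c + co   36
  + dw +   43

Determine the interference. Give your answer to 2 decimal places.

0.25

The two most frequent reciprocal classes, + + + and c dw co, are the parental types, so the F1 was + + + / c dw co.
The two rarest classes, c + + and + dw co, are the double crossovers. Comparing them with the parentals, only the c allele has switched, so c is the middle locus and the order is dw – c – co.
dw–c: (79 + 11)/500 = 0.1800; c–co: (70 + 11)/500 = 0.1620.
Expected DCO frequency = 0.1800 × 0.1620 ≈ 0.02916; observed = 11/500 ≈ 0.02200.
Coefficient of coincidence = 0.02200/0.02916 ≈ 0.75; interference = 1 − 0.75 = 0.25.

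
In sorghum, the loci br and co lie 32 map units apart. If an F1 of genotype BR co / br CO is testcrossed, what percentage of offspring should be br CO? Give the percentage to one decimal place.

A map distance of 32 map units corresponds to a recombination frequency of 0.320.
The F1 is BR co / br CO, so br CO is a parental gamete class with expected frequency (1 − r)/2 = 0.680/2 = 0.3400.
That is 0.3400 = 34.0% of the progeny.

34.0%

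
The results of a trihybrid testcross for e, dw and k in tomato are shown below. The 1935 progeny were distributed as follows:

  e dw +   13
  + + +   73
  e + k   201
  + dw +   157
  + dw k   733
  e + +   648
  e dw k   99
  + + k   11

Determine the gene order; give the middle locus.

dw

The two most frequent reciprocal classes, + dw k and e + +, are the parental types, so the F1 was + dw k / e + +.
The two rarest classes, + + k and e dw +, are the double crossovers. Comparing them with the parentals, only the dw allele has switched, so dw is the middle locus and the order is k – dw – e.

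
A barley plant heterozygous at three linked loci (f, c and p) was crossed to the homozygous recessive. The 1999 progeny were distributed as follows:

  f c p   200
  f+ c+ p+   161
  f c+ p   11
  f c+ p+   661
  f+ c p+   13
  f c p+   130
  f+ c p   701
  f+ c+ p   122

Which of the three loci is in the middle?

The two most frequent reciprocal classes, f+ c p and f c+ p+, are the parental types, so the F1 was f+ c p / f c+ p+.
The two rarest classes, f+ c p+ and f c+ p, are the double crossovers. Comparing them with the parentals, only the p allele has switched, so p is the middle locus and the order is c – p – f.

p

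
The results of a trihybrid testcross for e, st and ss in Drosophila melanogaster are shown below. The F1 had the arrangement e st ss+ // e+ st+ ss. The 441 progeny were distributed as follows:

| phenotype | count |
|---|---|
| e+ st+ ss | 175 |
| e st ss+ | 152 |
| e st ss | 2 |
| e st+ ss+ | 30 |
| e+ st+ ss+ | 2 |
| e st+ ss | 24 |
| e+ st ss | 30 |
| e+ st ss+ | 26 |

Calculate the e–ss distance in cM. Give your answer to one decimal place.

The two rarest classes, e st ss and e+ st+ ss+, are the double crossovers. Comparing them with the parentals, only the ss allele has switched, so ss is the middle locus and the order is st – ss – e.
Crossovers in the ss–e interval produce the single-crossover classes e+ st ss+ and e st+ ss (26 + 24 = 50) plus the double crossovers (4).
RF(ss–e) = (50 + 4) / 441 = 54/441 = 0.1224 → 12.2 cM.

12.2 cM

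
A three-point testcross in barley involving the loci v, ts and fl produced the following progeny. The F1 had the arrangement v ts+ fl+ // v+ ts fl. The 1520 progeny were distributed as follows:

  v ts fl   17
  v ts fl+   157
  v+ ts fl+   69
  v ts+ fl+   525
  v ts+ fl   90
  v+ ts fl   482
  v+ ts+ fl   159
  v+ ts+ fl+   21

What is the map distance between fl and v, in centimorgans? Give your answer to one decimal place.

The two rarest classes, v+ ts+ fl+ and v ts fl, are the double crossovers. Comparing them with the parentals, only the v allele has switched, so v is the middle locus and the order is fl – v – ts.
Crossovers in the fl–v interval produce the single-crossover classes v ts+ fl and v+ ts fl+ (90 + 69 = 159) plus the double crossovers (38).
RF(fl–v) = (159 + 38) / 1520 = 197/1520 = 0.1296 → 13.0 centimorgans.

13.0 centimorgans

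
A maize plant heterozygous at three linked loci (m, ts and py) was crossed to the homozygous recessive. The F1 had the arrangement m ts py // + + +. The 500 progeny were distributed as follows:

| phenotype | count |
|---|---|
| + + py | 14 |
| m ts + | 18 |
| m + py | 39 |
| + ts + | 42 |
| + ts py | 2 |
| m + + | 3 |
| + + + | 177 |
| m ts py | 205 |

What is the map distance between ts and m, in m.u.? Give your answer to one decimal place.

17.2 m.u.

The two rarest classes, + ts py and m + +, are the double crossovers. Comparing them with the parentals, only the m allele has switched, so m is the middle locus and the order is py – m – ts.
Crossovers in the m–ts interval produce the single-crossover classes m + py and + ts + (39 + 42 = 81) plus the double crossovers (5).
RF(m–ts) = (81 + 5) / 500 = 86/500 = 0.1720 → 17.2 m.u.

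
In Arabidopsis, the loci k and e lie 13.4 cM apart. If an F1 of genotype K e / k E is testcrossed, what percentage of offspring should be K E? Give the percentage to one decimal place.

6.7%

A map distance of 13.4 cM corresponds to a recombination frequency of 0.134.
The F1 is K e / k E, so K E is a recombinant gamete class with expected frequency r/2 = 0.134/2 = 0.0670.
That is 0.0670 = 6.7% of the progeny.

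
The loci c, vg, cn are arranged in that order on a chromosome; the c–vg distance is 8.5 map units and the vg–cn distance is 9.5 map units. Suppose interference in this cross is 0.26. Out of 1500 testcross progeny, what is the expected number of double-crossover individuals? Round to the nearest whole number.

Map distances give recombination frequencies of 0.085 and 0.095 for the two intervals.
With interference 0.26 (so coincidence = 0.74), expected double-crossover frequency = 0.085 × 0.095 × 0.74 = 0.00598.
Expected number = 0.00598 × 1500 = 8.96 ≈ 9.

9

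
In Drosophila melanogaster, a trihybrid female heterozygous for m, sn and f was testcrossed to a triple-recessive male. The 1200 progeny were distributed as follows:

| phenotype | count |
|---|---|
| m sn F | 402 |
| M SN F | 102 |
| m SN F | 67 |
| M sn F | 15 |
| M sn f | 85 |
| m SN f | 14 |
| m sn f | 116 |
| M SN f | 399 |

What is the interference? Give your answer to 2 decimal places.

The two most frequent reciprocal classes, m sn F and M SN f, are the parental types, so the F1 was m sn F / M SN f.
The two rarest classes, M sn F and m SN f, are the double crossovers. Comparing them with the parentals, only the m allele has switched, so m is the middle locus and the order is sn – m – f.
sn–m: (152 + 29)/1200 = 0.1508; m–f: (218 + 29)/1200 = 0.2058.
Expected DCO frequency = 0.1508 × 0.2058 ≈ 0.03103; observed = 29/1200 ≈ 0.02417.
Coefficient of coincidence = 0.02417/0.03103 ≈ 0.78; interference = 1 − 0.78 = 0.22.

0.22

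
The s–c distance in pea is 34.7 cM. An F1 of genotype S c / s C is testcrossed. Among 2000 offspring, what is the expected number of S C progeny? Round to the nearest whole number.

347

A map distance of 34.7 cM corresponds to a recombination frequency of 0.347.
The F1 is S c / s C, so S C is a recombinant gamete class with expected frequency r/2 = 0.347/2 = 0.1735.
Expected number = 0.1735 × 2000 = 347.00 ≈ 347.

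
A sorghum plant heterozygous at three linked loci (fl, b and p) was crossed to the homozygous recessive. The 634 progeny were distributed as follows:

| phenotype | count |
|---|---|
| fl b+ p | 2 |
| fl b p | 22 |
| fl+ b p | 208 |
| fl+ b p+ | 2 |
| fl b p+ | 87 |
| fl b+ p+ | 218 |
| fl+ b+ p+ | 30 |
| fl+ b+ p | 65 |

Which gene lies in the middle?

p

The two most frequent reciprocal classes, fl+ b p and fl b+ p+, are the parental types, so the F1 was fl+ b p / fl b+ p+.
The two rarest classes, fl+ b p+ and fl b+ p, are the double crossovers. Comparing them with the parentals, only the p allele has switched, so p is the middle locus and the order is b – p – fl.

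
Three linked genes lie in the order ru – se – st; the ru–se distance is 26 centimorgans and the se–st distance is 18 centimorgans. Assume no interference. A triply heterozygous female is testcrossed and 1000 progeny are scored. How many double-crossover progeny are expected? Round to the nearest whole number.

47

Map distances give recombination frequencies of 0.260 and 0.180 for the two intervals.
With no interference, expected double-crossover frequency = 0.260 × 0.180 = 0.04680.
Expected number = 0.04680 × 1000 = 46.80 ≈ 47.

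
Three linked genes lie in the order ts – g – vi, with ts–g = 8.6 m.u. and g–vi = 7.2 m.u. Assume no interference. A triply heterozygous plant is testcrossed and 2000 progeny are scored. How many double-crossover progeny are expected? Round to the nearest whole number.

12

Map distances give recombination frequencies of 0.086 and 0.072 for the two intervals.
With no interference, expected double-crossover frequency = 0.086 × 0.072 = 0.00619.
Expected number = 0.00619 × 2000 = 12.38 ≈ 12.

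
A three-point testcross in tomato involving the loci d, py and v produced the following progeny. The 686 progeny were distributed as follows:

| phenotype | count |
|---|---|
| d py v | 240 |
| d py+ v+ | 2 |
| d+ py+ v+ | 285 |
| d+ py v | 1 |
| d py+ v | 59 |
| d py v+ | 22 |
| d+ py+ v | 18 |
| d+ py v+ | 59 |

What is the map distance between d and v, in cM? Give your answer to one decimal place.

6.3 cM

The two most frequent reciprocal classes, d+ py+ v+ and d py v, are the parental types, so the F1 was d+ py+ v+ / d py v.
The two rarest classes, d py+ v+ and d+ py v, are the double crossovers. Comparing them with the parentals, only the d allele has switched, so d is the middle locus and the order is v – d – py.
Crossovers in the v–d interval produce the single-crossover classes d+ py+ v and d py v+ (18 + 22 = 40) plus the double crossovers (3).
RF(v–d) = (40 + 3) / 686 = 43/686 = 0.0627 → 6.3 cM.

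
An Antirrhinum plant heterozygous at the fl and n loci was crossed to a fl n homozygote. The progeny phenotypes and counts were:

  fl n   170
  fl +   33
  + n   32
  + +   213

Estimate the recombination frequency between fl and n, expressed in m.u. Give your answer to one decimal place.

14.5 m.u.

The two most frequent classes, + + (213) and fl n (170), are the parental types, so the F1 was + + / fl n.
The recombinant classes are + n and fl +: 32 + 33 = 65.
Recombination frequency = 65/448 = 0.1451 ≈ 14.5%, i.e. 14.5 m.u.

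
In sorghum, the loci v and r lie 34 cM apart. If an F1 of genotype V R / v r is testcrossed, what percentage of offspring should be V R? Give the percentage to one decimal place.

33.0%

A map distance of 34 cM corresponds to a recombination frequency of 0.340.
The F1 is V R / v r, so V R is a parental gamete class with expected frequency (1 − r)/2 = 0.660/2 = 0.3300.
That is 0.3300 = 33.0% of the progeny.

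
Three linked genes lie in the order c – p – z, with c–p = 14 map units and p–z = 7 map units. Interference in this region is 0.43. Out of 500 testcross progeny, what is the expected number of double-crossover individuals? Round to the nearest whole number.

3

Map distances give recombination frequencies of 0.140 and 0.070 for the two intervals.
With interference 0.43 (so coincidence = 0.57), expected double-crossover frequency = 0.140 × 0.070 × 0.57 = 0.00559.
Expected number = 0.00559 × 500 = 2.79 ≈ 3.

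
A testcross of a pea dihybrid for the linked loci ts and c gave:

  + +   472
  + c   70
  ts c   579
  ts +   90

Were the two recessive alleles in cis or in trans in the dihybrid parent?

cis

The two most frequent classes are + + (472) and ts c (579); these are the parental (non-recombinant) types.
So the F1 carried + + on one chromosome and ts c on the other — the recessive alleles are on the same chromosome (cis / coupling).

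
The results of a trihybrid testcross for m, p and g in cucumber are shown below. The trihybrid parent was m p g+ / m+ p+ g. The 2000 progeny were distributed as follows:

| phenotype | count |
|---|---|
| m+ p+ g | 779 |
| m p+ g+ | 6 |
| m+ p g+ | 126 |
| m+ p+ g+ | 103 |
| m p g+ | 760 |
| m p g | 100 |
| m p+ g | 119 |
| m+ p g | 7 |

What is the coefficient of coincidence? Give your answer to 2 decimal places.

The two rarest classes, m p+ g+ and m+ p g, are the double crossovers. Comparing them with the parentals, only the p allele has switched, so p is the middle locus and the order is m – p – g.
m–p: (245 + 13)/2000 = 0.1290; p–g: (203 + 13)/2000 = 0.1080.
Expected DCO frequency = 0.1290 × 0.1080 ≈ 0.01393; observed = 13/2000 ≈ 0.00650.
Coefficient of coincidence = 0.00650/0.01393 ≈ 0.47.

0.47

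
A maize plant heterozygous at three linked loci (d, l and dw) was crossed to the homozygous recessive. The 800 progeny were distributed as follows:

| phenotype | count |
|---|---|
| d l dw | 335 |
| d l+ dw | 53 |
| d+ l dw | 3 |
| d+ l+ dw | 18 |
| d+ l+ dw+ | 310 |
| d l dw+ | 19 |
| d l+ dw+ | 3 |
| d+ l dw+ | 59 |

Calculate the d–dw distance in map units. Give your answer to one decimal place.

5.4 map units

The two most frequent reciprocal classes, d+ l+ dw+ and d l dw, are the parental types, so the F1 was d+ l+ dw+ / d l dw.
The two rarest classes, d l+ dw+ and d+ l dw, are the double crossovers. Comparing them with the parentals, only the d allele has switched, so d is the middle locus and the order is dw – d – l.
Crossovers in the dw–d interval produce the single-crossover classes d+ l+ dw and d l dw+ (18 + 19 = 37) plus the double crossovers (6).
RF(dw–d) = (37 + 6) / 800 = 43/800 = 0.0537 → 5.4 map units.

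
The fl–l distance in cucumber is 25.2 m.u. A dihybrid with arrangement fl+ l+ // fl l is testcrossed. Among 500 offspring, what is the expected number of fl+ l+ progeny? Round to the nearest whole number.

187

A map distance of 25.2 m.u. corresponds to a recombination frequency of 0.252.
The F1 is fl+ l+ / fl l, so fl+ l+ is a parental gamete class with expected frequency (1 − r)/2 = 0.748/2 = 0.3740.
Expected number = 0.3740 × 500 = 187.00 ≈ 187.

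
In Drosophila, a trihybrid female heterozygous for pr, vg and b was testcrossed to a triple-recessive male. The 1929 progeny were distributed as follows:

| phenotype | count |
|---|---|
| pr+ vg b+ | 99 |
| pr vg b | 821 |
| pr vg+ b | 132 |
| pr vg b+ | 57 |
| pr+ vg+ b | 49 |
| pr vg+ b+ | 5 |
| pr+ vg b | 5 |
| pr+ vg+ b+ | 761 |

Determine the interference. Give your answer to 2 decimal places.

The two most frequent reciprocal classes, pr vg b and pr+ vg+ b+, are the parental types, so the F1 was pr vg b / pr+ vg+ b+.
The two rarest classes, pr+ vg b and pr vg+ b+, are the double crossovers. Comparing them with the parentals, only the pr allele has switched, so pr is the middle locus and the order is vg – pr – b.
vg–pr: (231 + 10)/1929 = 0.1249; pr–b: (106 + 10)/1929 = 0.0601.
Expected DCO frequency = 0.1249 × 0.0601 ≈ 0.00751; observed = 10/1929 ≈ 0.00518.
Coefficient of coincidence = 0.00518/0.00751 ≈ 0.69; interference = 1 − 0.69 = 0.31.

0.31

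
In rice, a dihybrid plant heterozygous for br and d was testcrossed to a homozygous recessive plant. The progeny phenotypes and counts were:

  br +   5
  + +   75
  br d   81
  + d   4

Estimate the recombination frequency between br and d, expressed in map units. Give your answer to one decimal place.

5.5 map units

The two most frequent classes, + + (75) and br d (81), are the parental types, so the F1 was + + / br d.
The recombinant classes are + d and br +: 4 + 5 = 9.
Recombination frequency = 9/165 = 0.0545 ≈ 5.5%, i.e. 5.5 map units.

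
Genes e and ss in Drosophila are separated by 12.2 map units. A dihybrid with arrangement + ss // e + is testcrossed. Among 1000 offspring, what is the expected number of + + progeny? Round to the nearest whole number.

A map distance of 12.2 map units corresponds to a recombination frequency of 0.122.
The F1 is + ss / e +, so + + is a recombinant gamete class with expected frequency r/2 = 0.122/2 = 0.0610.
Expected number = 0.0610 × 1000 = 61.00 ≈ 61.

61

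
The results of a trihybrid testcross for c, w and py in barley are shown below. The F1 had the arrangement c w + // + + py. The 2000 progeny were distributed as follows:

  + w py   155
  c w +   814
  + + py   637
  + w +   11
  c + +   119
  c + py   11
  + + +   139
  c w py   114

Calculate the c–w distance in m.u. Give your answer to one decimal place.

The two rarest classes, + w + and c + py, are the double crossovers. Comparing them with the parentals, only the c allele has switched, so c is the middle locus and the order is py – c – w.
Crossovers in the c–w interval produce the single-crossover classes c + + and + w py (119 + 155 = 274) plus the double crossovers (22).
RF(c–w) = (274 + 22) / 2000 = 296/2000 = 0.1480 → 14.8 m.u.

14.8 m.u.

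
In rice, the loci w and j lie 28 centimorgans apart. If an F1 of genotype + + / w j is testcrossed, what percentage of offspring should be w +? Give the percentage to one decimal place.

14.0%

A map distance of 28 centimorgans corresponds to a recombination frequency of 0.280.
The F1 is + + / w j, so w + is a recombinant gamete class with expected frequency r/2 = 0.280/2 = 0.1400.
That is 0.1400 = 14.0% of the progeny.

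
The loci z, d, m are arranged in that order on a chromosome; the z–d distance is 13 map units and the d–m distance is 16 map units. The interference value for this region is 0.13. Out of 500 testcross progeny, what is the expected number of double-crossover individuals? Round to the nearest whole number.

Map distances give recombination frequencies of 0.130 and 0.160 for the two intervals.
With interference 0.13 (so coincidence = 0.87), expected double-crossover frequency = 0.130 × 0.160 × 0.87 = 0.01810.
Expected number = 0.01810 × 500 = 9.05 ≈ 9.

9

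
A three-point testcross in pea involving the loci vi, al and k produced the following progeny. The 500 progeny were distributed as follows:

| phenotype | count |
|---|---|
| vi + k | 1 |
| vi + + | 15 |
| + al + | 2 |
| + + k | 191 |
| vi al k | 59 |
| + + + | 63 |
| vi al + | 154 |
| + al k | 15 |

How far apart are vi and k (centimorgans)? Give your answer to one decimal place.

25.0 centimorgans

The two most frequent reciprocal classes, + + k and vi al +, are the parental types, so the F1 was + + k / vi al +.
The two rarest classes, vi + k and + al +, are the double crossovers. Comparing them with the parentals, only the vi allele has switched, so vi is the middle locus and the order is al – vi – k.
Crossovers in the vi–k interval produce the single-crossover classes + + + and vi al k (63 + 59 = 122) plus the double crossovers (3).
RF(vi–k) = (122 + 3) / 500 = 125/500 = 0.2500 → 25.0 centimorgans.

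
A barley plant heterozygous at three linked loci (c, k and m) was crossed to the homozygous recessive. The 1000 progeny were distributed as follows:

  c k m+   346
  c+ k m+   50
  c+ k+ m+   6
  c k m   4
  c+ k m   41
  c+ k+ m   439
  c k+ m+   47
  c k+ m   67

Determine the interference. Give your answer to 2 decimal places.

0.20

The two most frequent reciprocal classes, c k m+ and c+ k+ m, are the parental types, so the F1 was c k m+ / c+ k+ m.
The two rarest classes, c k m and c+ k+ m+, are the double crossovers. Comparing them with the parentals, only the m allele has switched, so m is the middle locus and the order is c – m – k.
c–m: (117 + 10)/1000 = 0.1270; m–k: (88 + 10)/1000 = 0.0980.
Expected DCO frequency = 0.1270 × 0.0980 ≈ 0.01245; observed = 10/1000 ≈ 0.01000.
Coefficient of coincidence = 0.01000/0.01245 ≈ 0.80; interference = 1 − 0.80 = 0.20.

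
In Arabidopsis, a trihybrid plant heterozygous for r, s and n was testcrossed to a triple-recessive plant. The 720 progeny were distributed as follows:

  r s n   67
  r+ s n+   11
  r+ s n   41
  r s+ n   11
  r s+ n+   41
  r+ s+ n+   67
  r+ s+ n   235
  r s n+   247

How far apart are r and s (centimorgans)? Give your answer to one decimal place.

The two most frequent reciprocal classes, r s n+ and r+ s+ n, are the parental types, so the F1 was r s n+ / r+ s+ n.
The two rarest classes, r+ s n+ and r s+ n, are the double crossovers. Comparing them with the parentals, only the r allele has switched, so r is the middle locus and the order is n – r – s.
Crossovers in the r–s interval produce the single-crossover classes r s+ n+ and r+ s n (41 + 41 = 82) plus the double crossovers (22).
RF(r–s) = (82 + 22) / 720 = 104/720 = 0.1444 → 14.4 centimorgans.

14.4 centimorgans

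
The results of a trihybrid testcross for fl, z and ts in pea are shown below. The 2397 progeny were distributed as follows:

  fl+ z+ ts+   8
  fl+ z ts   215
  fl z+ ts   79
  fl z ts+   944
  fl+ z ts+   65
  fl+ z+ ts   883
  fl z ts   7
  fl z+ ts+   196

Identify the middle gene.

ts

The two most frequent reciprocal classes, fl z ts+ and fl+ z+ ts, are the parental types, so the F1 was fl z ts+ / fl+ z+ ts.
The two rarest classes, fl z ts and fl+ z+ ts+, are the double crossovers. Comparing them with the parentals, only the ts allele has switched, so ts is the middle locus and the order is z – ts – fl.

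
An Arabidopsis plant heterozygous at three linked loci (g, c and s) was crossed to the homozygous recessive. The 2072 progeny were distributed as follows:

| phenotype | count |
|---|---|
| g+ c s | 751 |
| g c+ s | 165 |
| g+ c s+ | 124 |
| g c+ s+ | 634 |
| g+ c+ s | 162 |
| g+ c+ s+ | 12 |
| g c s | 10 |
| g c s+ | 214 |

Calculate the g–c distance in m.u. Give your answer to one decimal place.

The two most frequent reciprocal classes, g c+ s+ and g+ c s, are the parental types, so the F1 was g c+ s+ / g+ c s.
The two rarest classes, g+ c+ s+ and g c s, are the double crossovers. Comparing them with the parentals, only the g allele has switched, so g is the middle locus and the order is s – g – c.
Crossovers in the g–c interval produce the single-crossover classes g c s+ and g+ c+ s (214 + 162 = 376) plus the double crossovers (22).
RF(g–c) = (376 + 22) / 2072 = 398/2072 = 0.1921 → 19.2 m.u.

19.2 m.u.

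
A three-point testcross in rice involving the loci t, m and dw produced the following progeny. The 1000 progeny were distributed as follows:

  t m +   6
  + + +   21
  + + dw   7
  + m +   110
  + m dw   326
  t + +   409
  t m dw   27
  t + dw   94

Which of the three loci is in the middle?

The two most frequent reciprocal classes, t + + and + m dw, are the parental types, so the F1 was t + + / + m dw.
The two rarest classes, t m + and + + dw, are the double crossovers. Comparing them with the parentals, only the m allele has switched, so m is the middle locus and the order is t – m – dw.

m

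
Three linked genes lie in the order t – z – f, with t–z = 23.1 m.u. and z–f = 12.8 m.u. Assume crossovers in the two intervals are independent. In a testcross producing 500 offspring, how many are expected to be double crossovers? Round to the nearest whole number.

Map distances give recombination frequencies of 0.231 and 0.128 for the two intervals.
With no interference, expected double-crossover frequency = 0.231 × 0.128 = 0.02957.
Expected number = 0.02957 × 500 = 14.78 ≈ 15.

15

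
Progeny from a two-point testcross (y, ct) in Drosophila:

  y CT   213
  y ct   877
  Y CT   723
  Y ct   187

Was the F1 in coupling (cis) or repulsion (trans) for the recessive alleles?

The two most frequent classes are Y CT (723) and y ct (877); these are the parental (non-recombinant) types.
So the F1 carried Y CT on one chromosome and y ct on the other — the recessive alleles are on the same chromosome (cis / coupling).

cis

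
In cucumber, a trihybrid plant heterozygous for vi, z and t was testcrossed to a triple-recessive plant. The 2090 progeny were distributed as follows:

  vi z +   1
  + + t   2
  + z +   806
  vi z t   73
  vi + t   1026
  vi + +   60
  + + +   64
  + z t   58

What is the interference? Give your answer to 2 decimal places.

The two most frequent reciprocal classes, vi + t and + z +, are the parental types, so the F1 was vi + t / + z +.
The two rarest classes, + + t and vi z +, are the double crossovers. Comparing them with the parentals, only the vi allele has switched, so vi is the middle locus and the order is z – vi – t.
z–vi: (137 + 3)/2090 = 0.0670; vi–t: (118 + 3)/2090 = 0.0579.
Expected DCO frequency = 0.0670 × 0.0579 ≈ 0.00388; observed = 3/2090 ≈ 0.00144.
Coefficient of coincidence = 0.00144/0.00388 ≈ 0.37; interference = 1 − 0.37 = 0.63.

0.63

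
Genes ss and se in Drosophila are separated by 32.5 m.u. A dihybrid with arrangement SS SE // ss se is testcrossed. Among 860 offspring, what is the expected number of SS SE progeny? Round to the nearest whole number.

290

A map distance of 32.5 m.u. corresponds to a recombination frequency of 0.325.
The F1 is SS SE / ss se, so SS SE is a parental gamete class with expected frequency (1 − r)/2 = 0.675/2 = 0.3375.
Expected number = 0.3375 × 860 = 290.25 ≈ 290.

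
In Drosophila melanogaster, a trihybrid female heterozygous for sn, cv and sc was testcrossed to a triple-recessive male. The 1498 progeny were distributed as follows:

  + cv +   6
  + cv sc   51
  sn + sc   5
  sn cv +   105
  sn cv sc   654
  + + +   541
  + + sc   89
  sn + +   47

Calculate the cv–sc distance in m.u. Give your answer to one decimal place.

The two most frequent reciprocal classes, sn cv sc and + + +, are the parental types, so the F1 was sn cv sc / + + +.
The two rarest classes, sn + sc and + cv +, are the double crossovers. Comparing them with the parentals, only the cv allele has switched, so cv is the middle locus and the order is sc – cv – sn.
Crossovers in the sc–cv interval produce the single-crossover classes sn cv + and + + sc (105 + 89 = 194) plus the double crossovers (11).
RF(sc–cv) = (194 + 11) / 1498 = 205/1498 = 0.1368 → 13.7 m.u.

13.7 m.u.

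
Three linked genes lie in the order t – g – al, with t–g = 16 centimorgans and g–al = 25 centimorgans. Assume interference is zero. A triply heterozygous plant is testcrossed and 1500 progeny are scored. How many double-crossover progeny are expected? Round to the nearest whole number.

Map distances give recombination frequencies of 0.160 and 0.250 for the two intervals.
With no interference, expected double-crossover frequency = 0.160 × 0.250 = 0.04000.
Expected number = 0.04000 × 1500 = 60.00 ≈ 60.

60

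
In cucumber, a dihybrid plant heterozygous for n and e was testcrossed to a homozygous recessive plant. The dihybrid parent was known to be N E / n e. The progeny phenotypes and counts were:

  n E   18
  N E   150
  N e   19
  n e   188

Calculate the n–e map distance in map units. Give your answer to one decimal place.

9.9 map units

The recombinant classes are N e and n E: 19 + 18 = 37.
Recombination frequency = 37/375 = 0.0987 ≈ 9.9%, i.e. 9.9 map units.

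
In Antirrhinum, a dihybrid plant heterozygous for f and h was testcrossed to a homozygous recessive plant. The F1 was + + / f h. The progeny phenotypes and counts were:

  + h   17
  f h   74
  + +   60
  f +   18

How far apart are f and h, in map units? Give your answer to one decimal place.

The recombinant classes are + h and f +: 17 + 18 = 35.
Recombination frequency = 35/169 = 0.2071 ≈ 20.7%, i.e. 20.7 map units.

20.7 map units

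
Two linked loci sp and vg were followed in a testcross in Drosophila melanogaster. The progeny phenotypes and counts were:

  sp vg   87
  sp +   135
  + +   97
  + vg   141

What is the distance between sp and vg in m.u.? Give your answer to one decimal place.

40.0 m.u.

The two most frequent classes, + vg (141) and sp + (135), are the parental types, so the F1 was + vg / sp +.
The recombinant classes are + + and sp vg: 97 + 87 = 184.
Recombination frequency = 184/460 = 0.4000 ≈ 40.0%, i.e. 40.0 m.u.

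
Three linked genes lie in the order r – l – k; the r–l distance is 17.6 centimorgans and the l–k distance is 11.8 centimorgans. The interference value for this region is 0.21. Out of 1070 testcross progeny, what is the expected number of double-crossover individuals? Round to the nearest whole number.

18

Map distances give recombination frequencies of 0.176 and 0.118 for the two intervals.
With interference 0.21 (so coincidence = 0.79), expected double-crossover frequency = 0.176 × 0.118 × 0.79 = 0.01641.
Expected number = 0.01641 × 1070 = 17.56 ≈ 18.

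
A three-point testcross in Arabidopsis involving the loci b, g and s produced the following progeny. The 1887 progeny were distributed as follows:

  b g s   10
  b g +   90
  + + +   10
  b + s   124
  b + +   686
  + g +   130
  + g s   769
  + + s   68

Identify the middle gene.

b

The two most frequent reciprocal classes, b + + and + g s, are the parental types, so the F1 was b + + / + g s.
The two rarest classes, + + + and b g s, are the double crossovers. Comparing them with the parentals, only the b allele has switched, so b is the middle locus and the order is s – b – g.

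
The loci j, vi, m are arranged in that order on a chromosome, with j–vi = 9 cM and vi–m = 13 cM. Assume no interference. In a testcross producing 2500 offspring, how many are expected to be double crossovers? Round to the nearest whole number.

Map distances give recombination frequencies of 0.090 and 0.130 for the two intervals.
With no interference, expected double-crossover frequency = 0.090 × 0.130 = 0.01170.
Expected number = 0.01170 × 2500 = 29.25 ≈ 29.

29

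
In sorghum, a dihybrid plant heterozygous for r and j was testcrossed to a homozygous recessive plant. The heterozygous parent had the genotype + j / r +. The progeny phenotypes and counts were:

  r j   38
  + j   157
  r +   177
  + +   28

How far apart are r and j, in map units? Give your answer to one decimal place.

The recombinant classes are + + and r j: 28 + 38 = 66.
Recombination frequency = 66/400 = 0.1650 ≈ 16.5%, i.e. 16.5 map units.

16.5 map units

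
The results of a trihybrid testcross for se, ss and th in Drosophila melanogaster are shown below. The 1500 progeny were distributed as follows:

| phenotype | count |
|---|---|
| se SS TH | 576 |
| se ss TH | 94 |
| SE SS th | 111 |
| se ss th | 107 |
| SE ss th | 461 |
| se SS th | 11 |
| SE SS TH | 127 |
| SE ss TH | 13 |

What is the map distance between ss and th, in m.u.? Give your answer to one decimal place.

15.3 m.u.

The two most frequent reciprocal classes, SE ss th and se SS TH, are the parental types, so the F1 was SE ss th / se SS TH.
The two rarest classes, SE ss TH and se SS th, are the double crossovers. Comparing them with the parentals, only the th allele has switched, so th is the middle locus and the order is se – th – ss.
Crossovers in the th–ss interval produce the single-crossover classes SE SS th and se ss TH (111 + 94 = 205) plus the double crossovers (24).
RF(th–ss) = (205 + 24) / 1500 = 229/1500 = 0.1527 → 15.3 m.u.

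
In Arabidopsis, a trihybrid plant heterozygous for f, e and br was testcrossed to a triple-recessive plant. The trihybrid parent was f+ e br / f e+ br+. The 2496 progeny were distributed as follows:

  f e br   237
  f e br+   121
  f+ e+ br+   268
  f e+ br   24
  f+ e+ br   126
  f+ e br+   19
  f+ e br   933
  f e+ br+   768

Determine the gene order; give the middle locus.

br

The two rarest classes, f+ e br+ and f e+ br, are the double crossovers. Comparing them with the parentals, only the br allele has switched, so br is the middle locus and the order is f – br – e.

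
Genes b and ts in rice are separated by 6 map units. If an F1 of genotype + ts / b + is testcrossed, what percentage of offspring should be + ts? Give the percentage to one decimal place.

A map distance of 6 map units corresponds to a recombination frequency of 0.060.
The F1 is + ts / b +, so + ts is a parental gamete class with expected frequency (1 − r)/2 = 0.940/2 = 0.4700.
That is 0.4700 = 47.0% of the progeny.

47.0%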